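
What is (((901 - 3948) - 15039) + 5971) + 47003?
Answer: 34888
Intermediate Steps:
(((901 - 3948) - 15039) + 5971) + 47003 = ((-3047 - 15039) + 5971) + 47003 = (-18086 + 5971) + 47003 = -12115 + 47003 = 34888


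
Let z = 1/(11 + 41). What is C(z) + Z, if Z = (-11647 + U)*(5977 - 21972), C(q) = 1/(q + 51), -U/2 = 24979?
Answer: 2614191849727/2653 ≈ 9.8537e+8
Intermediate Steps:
U = -49958 (U = -2*24979 = -49958)
z = 1/52 ≈ 0.019231
C(q) = 1/(51 + q)
Z = 985371975 (Z = (-11647 - 49958)*(5977 - 21972) = -61605*(-15995) = 985371975)
C(z) + Z = 1/(51 + 1/52) + 985371975 = 1/(2653/52) + 985371975 = 52/2653 + 985371975 = 2614191849727/2653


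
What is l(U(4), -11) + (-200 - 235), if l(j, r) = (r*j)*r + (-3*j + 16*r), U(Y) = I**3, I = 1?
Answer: -493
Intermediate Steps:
U(Y) = 1 (U(Y) = 1**3 = 1)
l(j, r) = -3*j + 16*r + j*r**2 (l(j, r) = (j*r)*r + (-3*j + 16*r) = j*r**2 + (-3*j + 16*r) = -3*j + 16*r + j*r**2)
l(U(4), -11) + (-200 - 235) = (-3*1 + 16*(-11) + 1*(-11)**2) + (-200 - 235) = (-3 - 176 + 1*121) - 435 = (-3 - 176 + 121) - 435 = -58 - 435 = -493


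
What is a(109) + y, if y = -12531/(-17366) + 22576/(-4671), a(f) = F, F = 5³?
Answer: 9806050735/81116586 ≈ 120.89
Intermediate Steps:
F = 125
a(f) = 125
y = -333522515/81116586 (y = -12531*(-1/17366) + 22576*(-1/4671) = 12531/17366 - 22576/4671 = -333522515/81116586 ≈ -4.1116)
a(109) + y = 125 - 333522515/81116586 = 9806050735/81116586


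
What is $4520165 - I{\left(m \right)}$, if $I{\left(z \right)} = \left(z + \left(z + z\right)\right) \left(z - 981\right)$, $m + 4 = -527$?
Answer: $2111549$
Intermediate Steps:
$m = -531$ ($m = -4 - 527 = -531$)
$I{\left(z \right)} = 3 z \left(-981 + z\right)$ ($I{\left(z \right)} = \left(z + 2 z\right) \left(-981 + z\right) = 3 z \left(-981 + z\right)$)
$4520165 - I{\left(m \right)} = 4520165 - 3 \left(-531\right) \left(-981 - 531\right) = 4520165 - 3 \left(-531\right) \left(-1512\right) = 4520165 - 2408616 = 2111549$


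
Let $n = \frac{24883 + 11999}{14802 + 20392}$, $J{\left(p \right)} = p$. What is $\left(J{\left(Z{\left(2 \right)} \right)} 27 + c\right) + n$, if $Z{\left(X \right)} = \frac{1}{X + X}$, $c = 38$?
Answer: $\frac{3223627}{70388} \approx 45.798$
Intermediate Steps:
$Z{\left(X \right)} = \frac{1}{2 X}$
$n = \frac{18441}{17597}$ ($n = \frac{36882}{35194} = 36882 \cdot \frac{1}{35194} = \frac{18441}{17597} \approx 1.048$)
$\left(J{\left(Z{\left(2 \right)} \right)} 27 + c\right) + n = \left(\frac{1}{2 \cdot 2} \cdot 27 + 38\right) + \frac{18441}{17597} = \left(\frac{1}{2} \cdot \frac{1}{2} \cdot 27 + 38\right) + \frac{18441}{17597} = \left(\frac{1}{4} \cdot 27 + 38\right) + \frac{18441}{17597} = \left(\frac{27}{4} + 38\right) + \frac{18441}{17597} = \frac{179}{4} + \frac{18441}{17597} = \frac{3223627}{70388}$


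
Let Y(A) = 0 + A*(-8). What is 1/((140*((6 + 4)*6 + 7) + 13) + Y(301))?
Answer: 1/6985 ≈ 0.00014316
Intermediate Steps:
Y(A) = -8*A (Y(A) = 0 - 8*A = -8*A)
1/((140*((6 + 4)*6 + 7) + 13) + Y(301)) = 1/((140*((6 + 4)*6 + 7) + 13) - 8*301) = 1/((140*(10*6 + 7) + 13) - 2408) = 1/((140*(60 + 7) + 13) - 2408) = 1/((140*67 + 13) - 2408) = 1/((9380 + 13) - 2408) = 1/(9393 - 2408) = 1/6985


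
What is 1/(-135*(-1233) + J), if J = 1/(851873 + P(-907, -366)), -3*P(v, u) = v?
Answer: 2556526/425546535333 ≈ 6.0076e-6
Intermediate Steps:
P(v, u) = -v/3
J = 3/2556526 (J = 1/(851873 - ⅓*(-907)) = 1/(851873 + 907/3) = 1/(2556526/3) = 3/2556526 ≈ 1.1735e-6)
1/(-135*(-1233) + J) = 1/(-135*(-1233) + 3/2556526) = 1/(166455 + 3/2556526) = 1/(425546535333/2556526) = 2556526/425546535333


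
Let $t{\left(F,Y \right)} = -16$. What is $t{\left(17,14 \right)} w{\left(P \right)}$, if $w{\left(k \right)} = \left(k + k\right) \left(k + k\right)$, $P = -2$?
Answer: $-256$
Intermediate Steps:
$w{\left(k \right)} = 4 k^{2}$ ($w{\left(k \right)} = 2 k 2 k = 4 k^{2}$)
$t{\left(17,14 \right)} w{\left(P \right)} = - 16 \cdot 4 \left(-2\right)^{2} = - 16 \cdot 4 \cdot 4 = \left(-16\right) 16 = -256$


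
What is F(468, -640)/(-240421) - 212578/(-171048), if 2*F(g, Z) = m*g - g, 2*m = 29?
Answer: 25283937353/20561765604 ≈ 1.2297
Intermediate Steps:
m = 29/2 (m = (½)*29 = 29/2 ≈ 14.500)
F(g, Z) = 27*g/4 (F(g, Z) = (29*g/2 - g)/2 = (27*g/2)/2 = 27*g/4)
F(468, -640)/(-240421) - 212578/(-171048) = ((27/4)*468)/(-240421) - 212578/(-171048) = 3159*(-1/240421) - 212578*(-1/171048) = -3159/240421 + 106289/85524 = 25283937353/20561765604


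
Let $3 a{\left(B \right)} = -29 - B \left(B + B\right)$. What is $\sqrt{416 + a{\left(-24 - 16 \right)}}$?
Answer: $\frac{i \sqrt{5943}}{3} \approx 25.697 i$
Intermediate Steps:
$a{\left(B \right)} = - \frac{29}{3} - \frac{2 B^{2}}{3}$ ($a{\left(B \right)} = \frac{-29 - B \left(B + B\right)}{3} = \frac{-29 - B 2 B}{3} = \frac{-29 - 2 B^{2}}{3} = - \frac{29}{3} - \frac{2 B^{2}}{3}$)
$\sqrt{416 + a{\left(-24 - 16 \right)}} = \sqrt{416 - \left(\frac{29}{3} + \frac{2 \left(-24 - 16\right)^{2}}{3}\right)} = \sqrt{416 - \left(\frac{29}{3} + \frac{2 \left(-40\right)^{2}}{3}\right)} = \sqrt{416 - \frac{3229}{3}} = \sqrt{- \frac{1981}{3}} = \frac{i \sqrt{5943}}{3}$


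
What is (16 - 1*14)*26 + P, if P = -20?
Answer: 32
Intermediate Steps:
(16 - 1*14)*26 + P = (16 - 1*14)*26 - 20 = (16 - 14)*26 - 20 = 2*26 - 20 = 52 - 20 = 32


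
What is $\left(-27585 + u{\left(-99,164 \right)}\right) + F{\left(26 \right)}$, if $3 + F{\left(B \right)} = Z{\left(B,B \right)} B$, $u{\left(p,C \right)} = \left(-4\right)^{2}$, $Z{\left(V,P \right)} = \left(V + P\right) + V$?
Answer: $-25544$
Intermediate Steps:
$Z{\left(V,P \right)} = P + 2 V$ ($Z{\left(V,P \right)} = \left(P + V\right) + V = P + 2 V$)
$u{\left(p,C \right)} = 16$
$F{\left(B \right)} = -3 + 3 B^{2}$ ($F{\left(B \right)} = -3 + \left(B + 2 B\right) B = -3 + 3 B B = -3 + 3 B^{2}$)
$\left(-27585 + u{\left(-99,164 \right)}\right) + F{\left(26 \right)} = \left(-27585 + 16\right) - \left(3 - 3 \cdot 26^{2}\right) = -27569 + \left(-3 + 3 \cdot 676\right) = -27569 + \left(-3 + 2028\right) = -27569 + 2025 = -25544$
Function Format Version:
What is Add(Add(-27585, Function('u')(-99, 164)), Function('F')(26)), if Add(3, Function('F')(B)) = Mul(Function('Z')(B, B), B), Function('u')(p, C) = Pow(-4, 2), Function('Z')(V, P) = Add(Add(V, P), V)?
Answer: -25544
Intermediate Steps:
Function('Z')(V, P) = Add(P, Mul(2, V)) (Function('Z')(V, P) = Add(Add(P, V), V) = Add(P, Mul(2, V)))
Function('u')(p, C) = 16
Function('F')(B) = Add(-3, Mul(3, Pow(B, 2))) (Function('F')(B) = Add(-3, Mul(Add(B, Mul(2, B)), B)) = Add(-3, Mul(Mul(3, B), B)) = Add(-3, Mul(3, Pow(B, 2))))
Add(Add(-27585, Function('u')(-99, 164)), Function('F')(26)) = Add(Add(-27585, 16), Add(-3, Mul(3, Pow(26, 2)))) = Add(-27569, Add(-3, Mul(3, 676))) = Add(-27569, Add(-3, 2028)) = Add(-27569, 2025) = -25544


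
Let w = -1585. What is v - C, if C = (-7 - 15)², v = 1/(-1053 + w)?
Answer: -1276793/2638 ≈ -484.00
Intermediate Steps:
v = -1/2638 (v = 1/(-1053 - 1585) = 1/(-2638) = -1/2638 ≈ -0.00037907)
C = 484 (C = (-22)² = 484)
v - C = -1/2638 - 1*484 = -1/2638 - 484 = -1276793/2638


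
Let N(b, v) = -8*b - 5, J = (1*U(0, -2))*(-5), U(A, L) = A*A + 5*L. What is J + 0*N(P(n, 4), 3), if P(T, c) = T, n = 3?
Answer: 50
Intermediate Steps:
U(A, L) = A² + 5*L
J = 50 (J = (1*(0² + 5*(-2)))*(-5) = (1*(0 - 10))*(-5) = (1*(-10))*(-5) = -10*(-5) = 50)
N(b, v) = -5 - 8*b
J + 0*N(P(n, 4), 3) = 50 + 0*(-5 - 8*3) = 50 + 0*(-5 - 24) = 50 + 0*(-29) = 50 + 0 = 50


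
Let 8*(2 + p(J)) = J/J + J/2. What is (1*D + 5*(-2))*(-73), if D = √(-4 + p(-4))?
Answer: 730 - 511*I*√2/4 ≈ 730.0 - 180.67*I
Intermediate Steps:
p(J) = -15/8 + J/16 (p(J) = -2 + (J/J + J/2)/8 = -2 + (1 + J*(½))/8 = -2 + (1 + J/2)/8 = -2 + (⅛ + J/16) = -15/8 + J/16)
D = 7*I*√2/4 (D = √(-4 + (-15/8 + (1/16)*(-4))) = √(-4 + (-15/8 - ¼)) = √(-4 - 17/8) = √(-49/8) = 7*I*√2/4 ≈ 2.4749*I)
(1*D + 5*(-2))*(-73) = (1*(7*I*√2/4) + 5*(-2))*(-73) = (7*I*√2/4 - 10)*(-73) = (-10 + 7*I*√2/4)*(-73) = 730 - 511*I*√2/4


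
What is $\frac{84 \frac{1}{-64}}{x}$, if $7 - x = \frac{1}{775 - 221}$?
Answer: $- \frac{5817}{31016} \approx -0.18755$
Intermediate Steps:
$x = \frac{3877}{554}$ ($x = 7 - \frac{1}{775 - 221} = 7 - \frac{1}{554} = \frac{3877}{554} \approx 6.9982$)
$\frac{84 \frac{1}{-64}}{x} = \frac{84 \frac{1}{-64}}{\frac{3877}{554}} = \frac{554 \cdot 84 \left(- \frac{1}{64}\right)}{3877} = \frac{554}{3877} \left(- \frac{21}{16}\right) = - \frac{5817}{31016}$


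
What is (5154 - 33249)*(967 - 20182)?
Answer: 539845425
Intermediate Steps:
(5154 - 33249)*(967 - 20182) = -28095*(-19215) = 539845425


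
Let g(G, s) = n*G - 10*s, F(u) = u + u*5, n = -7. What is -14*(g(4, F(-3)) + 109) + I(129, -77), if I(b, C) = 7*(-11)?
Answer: -3731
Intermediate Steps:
F(u) = 6*u (F(u) = u + 5*u = 6*u)
g(G, s) = -10*s - 7*G (g(G, s) = -7*G - 10*s = -10*s - 7*G)
I(b, C) = -77
-14*(g(4, F(-3)) + 109) + I(129, -77) = -14*((-60*(-3) - 7*4) + 109) - 77 = -14*((-10*(-18) - 28) + 109) - 77 = -14*((180 - 28) + 109) - 77 = -14*(152 + 109) - 77 = -14*261 - 77 = -3654 - 77 = -3731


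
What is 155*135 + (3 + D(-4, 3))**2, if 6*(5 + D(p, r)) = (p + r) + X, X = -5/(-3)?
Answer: 1695214/81 ≈ 20929.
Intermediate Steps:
X = 5/3 (X = -5*(-1/3) = 5/3 ≈ 1.6667)
D(p, r) = -85/18 + p/6 + r/6 (D(p, r) = -5 + ((p + r) + 5/3)/6 = -5 + (5/3 + p + r)/6 = -5 + (5/18 + p/6 + r/6) = -85/18 + p/6 + r/6)
155*135 + (3 + D(-4, 3))**2 = 155*135 + (3 + (-85/18 + (1/6)*(-4) + (1/6)*3))**2 = 20925 + (3 + (-85/18 - 2/3 + 1/2))**2 = 20925 + (3 - 44/9)**2 = 20925 + (-17/9)**2 = 20925 + 289/81 = 1695214/81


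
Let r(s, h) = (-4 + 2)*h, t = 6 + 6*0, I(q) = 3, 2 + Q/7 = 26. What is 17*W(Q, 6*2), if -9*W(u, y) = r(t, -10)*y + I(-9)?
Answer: -459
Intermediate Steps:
Q = 168 (Q = -14 + 7*26 = -14 + 182 = 168)
t = 6 (t = 6 + 0 = 6)
r(s, h) = -2*h
W(u, y) = -1/3 - 20*y/9 (W(u, y) = -((-2*(-10))*y + 3)/9 = -(20*y + 3)/9 = -(3 + 20*y)/9 = -1/3 - 20*y/9)
17*W(Q, 6*2) = 17*(-1/3 - 40*2/3) = 17*(-1/3 - 20/9*12) = 17*(-1/3 - 80/3) = 17*(-27) = -459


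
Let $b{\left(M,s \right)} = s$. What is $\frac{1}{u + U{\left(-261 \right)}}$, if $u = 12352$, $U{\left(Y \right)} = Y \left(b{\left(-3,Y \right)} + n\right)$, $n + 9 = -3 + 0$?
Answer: $\frac{1}{83605} \approx 1.1961 \cdot 10^{-5}$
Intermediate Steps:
$n = -12$ ($n = -9 + \left(-3 + 0\right) = -9 - 3 = -12$)
$U{\left(Y \right)} = Y \left(-12 + Y\right)$ ($U{\left(Y \right)} = Y \left(Y - 12\right) = Y \left(-12 + Y\right)$)
$\frac{1}{u + U{\left(-261 \right)}} = \frac{1}{12352 - 261 \left(-12 - 261\right)} = \frac{1}{12352 - -71253} = \frac{1}{12352 + 71253} = \frac{1}{83605}$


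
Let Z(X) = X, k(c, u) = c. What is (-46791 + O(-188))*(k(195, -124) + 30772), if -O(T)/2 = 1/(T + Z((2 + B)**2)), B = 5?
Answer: -201407726749/139 ≈ -1.4490e+9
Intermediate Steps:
O(T) = -2/(49 + T) (O(T) = -2/(T + (2 + 5)**2) = -2/(T + 7**2) = -2/(T + 49) = -2/(49 + T))
(-46791 + O(-188))*(k(195, -124) + 30772) = (-46791 - 2/(49 - 188))*(195 + 30772) = (-46791 - 2/(-139))*30967 = (-46791 - 2*(-1/139))*30967 = (-46791 + 2/139)*30967 = -6503947/139*30967 = -201407726749/139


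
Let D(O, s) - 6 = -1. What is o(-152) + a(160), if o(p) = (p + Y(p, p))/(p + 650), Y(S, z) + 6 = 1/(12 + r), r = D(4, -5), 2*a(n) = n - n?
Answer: -895/2822 ≈ -0.31715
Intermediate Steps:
D(O, s) = 5 (D(O, s) = 6 - 1 = 5)
a(n) = 0 (a(n) = (n - n)/2 = (½)*0 = 0)
r = 5
Y(S, z) = -101/17 (Y(S, z) = -6 + 1/(12 + 5) = -6 + 1/17 = -101/17)
o(p) = (-101/17 + p)/(650 + p) (o(p) = (p - 101/17)/(p + 650) = (-101/17 + p)/(650 + p))
o(-152) + a(160) = (-101/17 - 152)/(650 - 152) + 0 = -2685/17/498 + 0 = (1/498)*(-2685/17) + 0 = -895/2822 + 0 = -895/2822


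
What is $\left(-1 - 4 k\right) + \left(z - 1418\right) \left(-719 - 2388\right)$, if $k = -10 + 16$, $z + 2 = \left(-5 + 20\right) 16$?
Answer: $3666235$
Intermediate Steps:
$z = 238$ ($z = -2 + \left(-5 + 20\right) 16 = -2 + 15 \cdot 16 = -2 + 240 = 238$)
$k = 6$
$\left(-1 - 4 k\right) + \left(z - 1418\right) \left(-719 - 2388\right) = \left(-1 - 24\right) + \left(238 - 1418\right) \left(-719 - 2388\right) = \left(-1 - 24\right) - -3666260 = -25 + 3666260 = 3666235$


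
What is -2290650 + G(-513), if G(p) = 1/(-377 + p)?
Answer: -2038678501/890 ≈ -2.2906e+6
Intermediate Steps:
-2290650 + G(-513) = -2290650 + 1/(-377 - 513) = -2290650 + 1/(-890) = -2290650 - 1/890 = -2038678501/890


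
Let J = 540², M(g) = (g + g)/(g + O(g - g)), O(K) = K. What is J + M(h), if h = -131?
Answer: 291602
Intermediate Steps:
M(g) = 2 (M(g) = (g + g)/(g + (g - g)) = (2*g)/(g + 0) = (2*g)/g = 2)
J = 291600
J + M(h) = 291600 + 2 = 291602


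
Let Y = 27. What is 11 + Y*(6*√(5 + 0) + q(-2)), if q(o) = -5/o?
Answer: 157/2 + 162*√5 ≈ 440.74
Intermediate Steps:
11 + Y*(6*√(5 + 0) + q(-2)) = 11 + 27*(6*√(5 + 0) - 5/(-2)) = 11 + 27*(6*√5 - 5*(-½)) = 11 + 27*(6*√5 + 5/2) = 11 + 27*(5/2 + 6*√5) = 11 + (135/2 + 162*√5) = 157/2 + 162*√5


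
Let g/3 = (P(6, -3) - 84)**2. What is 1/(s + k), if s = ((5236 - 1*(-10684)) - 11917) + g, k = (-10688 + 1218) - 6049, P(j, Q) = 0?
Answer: 1/9652 ≈ 0.00010361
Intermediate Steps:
g = 21168 (g = 3*(0 - 84)**2 = 3*(-84)**2 = 3*7056 = 21168)
k = -15519 (k = -9470 - 6049 = -15519)
s = 25171 (s = ((5236 - 1*(-10684)) - 11917) + 21168 = ((5236 + 10684) - 11917) + 21168 = (15920 - 11917) + 21168 = 4003 + 21168 = 25171)
1/(s + k) = 1/(25171 - 15519) = 1/9652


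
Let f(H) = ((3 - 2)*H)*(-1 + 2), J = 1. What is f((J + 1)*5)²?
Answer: 100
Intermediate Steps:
f(H) = H (f(H) = (1*H)*1 = H*1 = H)
f((J + 1)*5)² = ((1 + 1)*5)² = (2*5)² = 10² = 100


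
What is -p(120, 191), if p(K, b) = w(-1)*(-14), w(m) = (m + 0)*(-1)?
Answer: 14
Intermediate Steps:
w(m) = -m (w(m) = m*(-1) = -m)
p(K, b) = -14 (p(K, b) = -1*(-1)*(-14) = 1*(-14) = -14)
-p(120, 191) = -1*(-14) = 14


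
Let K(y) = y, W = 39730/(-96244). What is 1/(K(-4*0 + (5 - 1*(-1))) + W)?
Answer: 48122/268867 ≈ 0.17898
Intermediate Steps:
W = -19865/48122 (W = 39730*(-1/96244) = -19865/48122 ≈ -0.41281)
1/(K(-4*0 + (5 - 1*(-1))) + W) = 1/((-4*0 + (5 - 1*(-1))) - 19865/48122) = 1/((0 + (5 + 1)) - 19865/48122) = 1/((0 + 6) - 19865/48122) = 1/(6 - 19865/48122) = 1/(268867/48122) = 48122/268867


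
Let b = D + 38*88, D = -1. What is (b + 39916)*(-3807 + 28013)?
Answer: 1047127354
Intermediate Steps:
b = 3343 (b = -1 + 38*88 = -1 + 3344 = 3343)
(b + 39916)*(-3807 + 28013) = (3343 + 39916)*(-3807 + 28013) = 43259*24206 = 1047127354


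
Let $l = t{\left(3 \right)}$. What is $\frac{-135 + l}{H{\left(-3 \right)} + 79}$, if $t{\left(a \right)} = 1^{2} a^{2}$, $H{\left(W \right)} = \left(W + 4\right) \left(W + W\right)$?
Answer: $- \frac{126}{73} \approx -1.726$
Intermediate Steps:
$H{\left(W \right)} = 2 W \left(4 + W\right)$ ($H{\left(W \right)} = \left(4 + W\right) 2 W = 2 W \left(4 + W\right)$)
$t{\left(a \right)} = a^{2}$ ($t{\left(a \right)} = 1 a^{2} = a^{2}$)
$l = 9$ ($l = 3^{2} = 9$)
$\frac{-135 + l}{H{\left(-3 \right)} + 79} = \frac{-135 + 9}{2 \left(-3\right) \left(4 - 3\right) + 79} = - \frac{126}{2 \left(-3\right) 1 + 79} = - \frac{126}{-6 + 79} = - \frac{126}{73}$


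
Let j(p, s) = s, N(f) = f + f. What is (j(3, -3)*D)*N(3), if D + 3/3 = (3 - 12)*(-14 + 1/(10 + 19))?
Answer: -65088/29 ≈ -2244.4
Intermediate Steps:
N(f) = 2*f
D = 3616/29 (D = -1 + (3 - 12)*(-14 + 1/(10 + 19)) = -1 - 9*(-14 + 1/29) = -1 - 9*(-405/29) = -1 + 3645/29 = 3616/29 ≈ 124.69)
(j(3, -3)*D)*N(3) = (-3*3616/29)*(2*3) = -10848/29*6 = -65088/29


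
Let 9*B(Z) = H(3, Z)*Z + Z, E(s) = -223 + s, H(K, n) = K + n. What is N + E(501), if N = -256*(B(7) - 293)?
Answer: 657862/9 ≈ 73096.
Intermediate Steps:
B(Z) = Z/9 + Z*(3 + Z)/9 (B(Z) = ((3 + Z)*Z + Z)/9 = (Z*(3 + Z) + Z)/9 = (Z + Z*(3 + Z))/9 = Z/9 + Z*(3 + Z)/9)
N = 655360/9 (N = -256*((1/9)*7*(4 + 7) - 293) = -256*((1/9)*7*11 - 293) = -256*(77/9 - 293) = -256*(-2560/9) = 655360/9 ≈ 72818.)
N + E(501) = 655360/9 + (-223 + 501) = 655360/9 + 278 = 657862/9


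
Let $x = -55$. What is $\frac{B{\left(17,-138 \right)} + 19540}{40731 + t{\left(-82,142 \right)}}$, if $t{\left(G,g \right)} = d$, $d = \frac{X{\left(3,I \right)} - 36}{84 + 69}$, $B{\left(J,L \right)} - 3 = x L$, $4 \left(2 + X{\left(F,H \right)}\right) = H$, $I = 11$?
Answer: $\frac{5535132}{8309077} \approx 0.66615$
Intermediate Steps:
$X{\left(F,H \right)} = -2 + \frac{H}{4}$
$B{\left(J,L \right)} = 3 - 55 L$
$d = - \frac{47}{204}$ ($d = \frac{\left(-2 + \frac{1}{4} \cdot 11\right) - 36}{84 + 69} = \frac{\left(-2 + \frac{11}{4}\right) - 36}{153} = \left(\frac{3}{4} - 36\right) \frac{1}{153} = \left(- \frac{141}{4}\right) \frac{1}{153} = - \frac{47}{204} \approx -0.23039$)
$t{\left(G,g \right)} = - \frac{47}{204}$
$\frac{B{\left(17,-138 \right)} + 19540}{40731 + t{\left(-82,142 \right)}} = \frac{\left(3 - -7590\right) + 19540}{40731 - \frac{47}{204}} = \frac{\left(3 + 7590\right) + 19540}{\frac{8309077}{204}} = \left(7593 + 19540\right) \frac{204}{8309077} = 27133 \cdot \frac{204}{8309077} = \frac{5535132}{8309077}$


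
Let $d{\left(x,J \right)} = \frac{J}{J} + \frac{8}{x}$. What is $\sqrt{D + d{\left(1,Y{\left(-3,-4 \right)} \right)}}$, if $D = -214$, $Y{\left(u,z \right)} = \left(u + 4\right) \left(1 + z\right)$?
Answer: $i \sqrt{205} \approx 14.318 i$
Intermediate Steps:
$Y{\left(u,z \right)} = \left(1 + z\right) \left(4 + u\right)$ ($Y{\left(u,z \right)} = \left(4 + u\right) \left(1 + z\right) = \left(1 + z\right) \left(4 + u\right)$)
$d{\left(x,J \right)} = 1 + \frac{8}{x}$
$\sqrt{D + d{\left(1,Y{\left(-3,-4 \right)} \right)}} = \sqrt{-214 + \frac{8 + 1}{1}} = \sqrt{-214 + 1 \cdot 9} = \sqrt{-214 + 9} = \sqrt{-205} = i \sqrt{205}$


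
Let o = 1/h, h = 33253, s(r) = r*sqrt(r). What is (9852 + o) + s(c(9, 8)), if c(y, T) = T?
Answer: 327608557/33253 + 16*sqrt(2) ≈ 9874.6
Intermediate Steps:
s(r) = r**(3/2)
o = 1/33253 ≈ 3.0072e-5
(9852 + o) + s(c(9, 8)) = (9852 + 1/33253) + 8**(3/2) = 327608557/33253 + 16*sqrt(2)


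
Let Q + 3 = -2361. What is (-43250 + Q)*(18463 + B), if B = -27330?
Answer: 404459338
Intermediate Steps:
Q = -2364 (Q = -3 - 2361 = -2364)
(-43250 + Q)*(18463 + B) = (-43250 - 2364)*(18463 - 27330) = -45614*(-8867) = 404459338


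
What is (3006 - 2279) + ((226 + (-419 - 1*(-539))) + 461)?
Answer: 1534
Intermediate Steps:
(3006 - 2279) + ((226 + (-419 - 1*(-539))) + 461) = 727 + ((226 + (-419 + 539)) + 461) = 727 + ((226 + 120) + 461) = 727 + (346 + 461) = 727 + 807 = 1534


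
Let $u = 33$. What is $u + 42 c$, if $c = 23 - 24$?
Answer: $-9$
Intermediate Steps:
$c = -1$
$u + 42 c = 33 + 42 \left(-1\right) = 33 - 42 = -9$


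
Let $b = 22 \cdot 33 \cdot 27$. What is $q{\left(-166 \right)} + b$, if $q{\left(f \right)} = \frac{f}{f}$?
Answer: $19603$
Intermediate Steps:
$q{\left(f \right)} = 1$
$b = 19602$ ($b = 726 \cdot 27 = 19602$)
$q{\left(-166 \right)} + b = 1 + 19602 = 19603$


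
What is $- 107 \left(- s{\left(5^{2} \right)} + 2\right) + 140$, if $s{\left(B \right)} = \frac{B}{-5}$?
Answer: $-609$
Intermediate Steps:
$s{\left(B \right)} = - \frac{B}{5}$ ($s{\left(B \right)} = B \left(- \frac{1}{5}\right) = - \frac{B}{5}$)
$- 107 \left(- s{\left(5^{2} \right)} + 2\right) + 140 = - 107 \left(- \frac{\left(-1\right) 5^{2}}{5} + 2\right) + 140 = - 107 \left(- \frac{\left(-1\right) 25}{5} + 2\right) + 140 = - 107 \left(\left(-1\right) \left(-5\right) + 2\right) + 140 = - 107 \left(5 + 2\right) + 140 = \left(-107\right) 7 + 140 = -749 + 140 = -609$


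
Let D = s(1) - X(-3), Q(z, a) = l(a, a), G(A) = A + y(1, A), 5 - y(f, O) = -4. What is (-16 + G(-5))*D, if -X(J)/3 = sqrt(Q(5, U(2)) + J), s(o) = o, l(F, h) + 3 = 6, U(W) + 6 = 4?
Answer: -12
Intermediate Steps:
y(f, O) = 9 (y(f, O) = 5 - 1*(-4) = 5 + 4 = 9)
U(W) = -2 (U(W) = -6 + 4 = -2)
l(F, h) = 3 (l(F, h) = -3 + 6 = 3)
G(A) = 9 + A (G(A) = A + 9 = 9 + A)
Q(z, a) = 3
X(J) = -3*sqrt(3 + J)
D = 1 (D = 1 - (-3)*sqrt(3 - 3) = 1 - (-3)*sqrt(0) = 1 - (-3)*0 = 1 - 1*0 = 1 + 0 = 1)
(-16 + G(-5))*D = (-16 + (9 - 5))*1 = (-16 + 4)*1 = -12*1 = -12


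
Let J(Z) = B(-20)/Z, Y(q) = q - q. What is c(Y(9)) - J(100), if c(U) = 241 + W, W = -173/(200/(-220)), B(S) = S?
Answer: 863/2 ≈ 431.50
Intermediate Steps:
Y(q) = 0
J(Z) = -20/Z
W = 1903/10 (W = -173/(200*(-1/220)) = -173/(-10/11) = -173*(-11/10) = 1903/10 ≈ 190.30)
c(U) = 4313/10 (c(U) = 241 + 1903/10 = 4313/10)
c(Y(9)) - J(100) = 4313/10 - (-20)/100 = 4313/10 - 1*(-⅕) = 4313/10 + ⅕ = 863/2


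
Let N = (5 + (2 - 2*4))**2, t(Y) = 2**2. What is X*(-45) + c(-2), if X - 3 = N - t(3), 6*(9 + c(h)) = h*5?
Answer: -32/3 ≈ -10.667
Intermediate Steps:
c(h) = -9 + 5*h/6 (c(h) = -9 + (h*5)/6 = -9 + (5*h)/6 = -9 + 5*h/6)
t(Y) = 4
N = 1 (N = (5 + (2 - 8))**2 = (5 - 6)**2 = (-1)**2 = 1)
X = 0 (X = 3 + (1 - 1*4) = 3 + (1 - 4) = 3 - 3 = 0)
X*(-45) + c(-2) = 0*(-45) + (-9 + (5/6)*(-2)) = 0 + (-9 - 5/3) = 0 - 32/3 = -32/3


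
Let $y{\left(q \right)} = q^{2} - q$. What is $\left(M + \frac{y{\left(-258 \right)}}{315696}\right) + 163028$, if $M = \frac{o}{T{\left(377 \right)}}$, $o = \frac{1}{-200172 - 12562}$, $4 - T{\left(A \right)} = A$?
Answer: $\frac{340326945384631343}{2087534064856} \approx 1.6303 \cdot 10^{5}$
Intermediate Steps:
$T{\left(A \right)} = 4 - A$
$o = - \frac{1}{212734}$ ($o = \frac{1}{-212734} = - \frac{1}{212734} \approx -4.7007 \cdot 10^{-6}$)
$M = \frac{1}{79349782}$ ($M = - \frac{1}{212734 \left(4 - 377\right)} = - \frac{1}{212734 \left(-373\right)} = \left(- \frac{1}{212734}\right) \left(- \frac{1}{373}\right) = \frac{1}{79349782} \approx 1.2602 \cdot 10^{-8}$)
$\left(M + \frac{y{\left(-258 \right)}}{315696}\right) + 163028 = \left(\frac{1}{79349782} + \frac{\left(-258\right) \left(-1 - 258\right)}{315696}\right) + 163028 = \left(\frac{1}{79349782} + \left(-258\right) \left(-259\right) \frac{1}{315696}\right) + 163028 = \left(\frac{1}{79349782} + 66822 \cdot \frac{1}{315696}\right) + 163028 = \left(\frac{1}{79349782} + \frac{11137}{52616}\right) + 163028 = \frac{441859287375}{2087534064856} + 163028 = \frac{340326945384631343}{2087534064856}$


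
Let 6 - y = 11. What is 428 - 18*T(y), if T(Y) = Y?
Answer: 518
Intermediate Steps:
y = -5 (y = 6 - 1*11 = 6 - 11 = -5)
428 - 18*T(y) = 428 - 18*(-5) = 428 + 90 = 518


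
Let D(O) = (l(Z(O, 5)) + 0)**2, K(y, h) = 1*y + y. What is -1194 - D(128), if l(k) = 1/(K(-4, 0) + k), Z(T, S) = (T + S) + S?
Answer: -20178601/16900 ≈ -1194.0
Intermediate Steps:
K(y, h) = 2*y (K(y, h) = y + y = 2*y)
Z(T, S) = T + 2*S (Z(T, S) = (S + T) + S = T + 2*S)
l(k) = 1/(-8 + k) (l(k) = 1/(2*(-4) + k) = 1/(-8 + k))
D(O) = (2 + O)**(-2) (D(O) = (1/(-8 + (O + 2*5)) + 0)**2 = (1/(-8 + (O + 10)) + 0)**2 = (1/(-8 + (10 + O)) + 0)**2 = (1/(2 + O) + 0)**2 = (1/(2 + O))**2 = (2 + O)**(-2))
-1194 - D(128) = -1194 - 1/(2 + 128)**2 = -1194 - 1/130**2 = -1194 - 1*1/16900 = -1194 - 1/16900 = -20178601/16900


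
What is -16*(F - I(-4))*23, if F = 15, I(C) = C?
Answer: -6992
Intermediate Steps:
-16*(F - I(-4))*23 = -16*(15 - 1*(-4))*23 = -16*(15 + 4)*23 = -16*19*23 = -304*23 = -6992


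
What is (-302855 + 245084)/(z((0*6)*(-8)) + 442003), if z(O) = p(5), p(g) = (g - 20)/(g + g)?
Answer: -115542/884003 ≈ -0.13070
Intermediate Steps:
p(g) = (-20 + g)/(2*g) (p(g) = (-20 + g)/((2*g)) = (-20 + g)*(1/(2*g)) = (-20 + g)/(2*g))
z(O) = -3/2 (z(O) = (½)*(-20 + 5)/5 = (½)*(⅕)*(-15) = -3/2)
(-302855 + 245084)/(z((0*6)*(-8)) + 442003) = (-302855 + 245084)/(-3/2 + 442003) = -57771/884003/2 = -57771*2/884003 = -115542/884003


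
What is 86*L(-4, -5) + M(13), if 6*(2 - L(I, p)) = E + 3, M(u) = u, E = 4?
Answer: 254/3 ≈ 84.667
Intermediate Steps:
L(I, p) = ⅚ (L(I, p) = 2 - (4 + 3)/6 = 2 - ⅙*7 = 2 - 7/6 = ⅚)
86*L(-4, -5) + M(13) = 86*(⅚) + 13 = 215/3 + 13 = 254/3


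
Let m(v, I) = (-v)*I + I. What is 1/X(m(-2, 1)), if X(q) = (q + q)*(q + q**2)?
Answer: 1/72 ≈ 0.013889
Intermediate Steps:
m(v, I) = I - I*v (m(v, I) = -I*v + I = I - I*v)
X(q) = 2*q*(q + q**2) (X(q) = (2*q)*(q + q**2) = 2*q*(q + q**2))
1/X(m(-2, 1)) = 1/(2*(1*(1 - 1*(-2)))**2*(1 + 1*(1 - 1*(-2)))) = 1/(2*(1*(1 + 2))**2*(1 + 1*(1 + 2))) = 1/(2*(1*3)**2*(1 + 1*3)) = 1/(2*3**2*(1 + 3)) = 1/(2*9*4) = 1/72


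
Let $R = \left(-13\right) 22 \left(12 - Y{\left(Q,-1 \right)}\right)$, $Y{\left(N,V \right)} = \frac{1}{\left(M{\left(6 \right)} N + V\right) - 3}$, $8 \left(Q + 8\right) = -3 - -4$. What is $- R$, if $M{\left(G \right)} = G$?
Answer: $\frac{704704}{205} \approx 3437.6$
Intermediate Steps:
$Q = - \frac{63}{8}$ ($Q = -8 + \frac{-3 - -4}{8} = -8 + \frac{-3 + 4}{8} = -8 + \frac{1}{8} \cdot 1 = -8 + \frac{1}{8} = - \frac{63}{8} \approx -7.875$)
$Y{\left(N,V \right)} = \frac{1}{-3 + V + 6 N}$ ($Y{\left(N,V \right)} = \frac{1}{\left(6 N + V\right) - 3} = \frac{1}{\left(V + 6 N\right) - 3} = \frac{1}{-3 + V + 6 N}$)
$R = - \frac{704704}{205}$ ($R = \left(-13\right) 22 \left(12 - \frac{1}{-3 - 1 + 6 \left(- \frac{63}{8}\right)}\right) = - 286 \left(12 - \frac{1}{-3 - 1 - \frac{189}{4}}\right) = - 286 \left(12 - \frac{1}{- \frac{205}{4}}\right) = - 286 \left(12 - - \frac{4}{205}\right) = - 286 \left(12 + \frac{4}{205}\right) = \left(-286\right) \frac{2464}{205} = - \frac{704704}{205} \approx -3437.6$)
$- R = \left(-1\right) \left(- \frac{704704}{205}\right) = \frac{704704}{205}$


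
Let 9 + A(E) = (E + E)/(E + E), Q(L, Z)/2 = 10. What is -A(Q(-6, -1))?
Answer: 8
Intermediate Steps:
Q(L, Z) = 20 (Q(L, Z) = 2*10 = 20)
A(E) = -8 (A(E) = -9 + (E + E)/(E + E) = -9 + (2*E)/((2*E)) = -9 + (2*E)*(1/(2*E)) = -9 + 1 = -8)
-A(Q(-6, -1)) = -1*(-8) = 8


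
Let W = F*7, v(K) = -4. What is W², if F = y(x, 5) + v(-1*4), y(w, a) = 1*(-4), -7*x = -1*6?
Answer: 3136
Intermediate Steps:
x = 6/7 (x = -(-1)*6/7 = -⅐*(-6) = 6/7 ≈ 0.85714)
y(w, a) = -4
F = -8 (F = -4 - 4 = -8)
W = -56 (W = -8*7 = -56)
W² = (-56)² = 3136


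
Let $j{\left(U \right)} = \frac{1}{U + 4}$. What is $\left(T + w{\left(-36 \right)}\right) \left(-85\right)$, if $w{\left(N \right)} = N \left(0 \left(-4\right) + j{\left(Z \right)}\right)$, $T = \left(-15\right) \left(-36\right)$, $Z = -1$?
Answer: $-44880$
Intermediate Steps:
$j{\left(U \right)} = \frac{1}{4 + U}$
$T = 540$
$w{\left(N \right)} = \frac{N}{3}$ ($w{\left(N \right)} = N \left(0 \left(-4\right) + \frac{1}{4 - 1}\right) = N \left(0 + \frac{1}{3}\right) = N \frac{1}{3} = \frac{N}{3}$)
$\left(T + w{\left(-36 \right)}\right) \left(-85\right) = \left(540 + \frac{1}{3} \left(-36\right)\right) \left(-85\right) = \left(540 - 12\right) \left(-85\right) = 528 \left(-85\right) = -44880$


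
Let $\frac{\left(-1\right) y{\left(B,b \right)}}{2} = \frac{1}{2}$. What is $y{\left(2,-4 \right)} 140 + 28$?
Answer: $-112$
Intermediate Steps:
$y{\left(B,b \right)} = -1$ ($y{\left(B,b \right)} = - \frac{2}{2} = \left(-2\right) \frac{1}{2} = -1$)
$y{\left(2,-4 \right)} 140 + 28 = \left(-1\right) 140 + 28 = -140 + 28 = -112$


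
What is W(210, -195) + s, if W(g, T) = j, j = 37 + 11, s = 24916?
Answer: 24964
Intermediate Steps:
j = 48
W(g, T) = 48
W(210, -195) + s = 48 + 24916 = 24964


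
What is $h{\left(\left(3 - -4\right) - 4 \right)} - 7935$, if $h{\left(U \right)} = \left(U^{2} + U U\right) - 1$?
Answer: $-7918$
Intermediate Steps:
$h{\left(U \right)} = -1 + 2 U^{2}$ ($h{\left(U \right)} = \left(U^{2} + U^{2}\right) - 1 = 2 U^{2} - 1 = -1 + 2 U^{2}$)
$h{\left(\left(3 - -4\right) - 4 \right)} - 7935 = \left(-1 + 2 \left(\left(3 - -4\right) - 4\right)^{2}\right) - 7935 = \left(-1 + 2 \left(\left(3 + 4\right) - 4\right)^{2}\right) - 7935 = \left(-1 + 2 \left(7 - 4\right)^{2}\right) - 7935 = \left(-1 + 2 \cdot 3^{2}\right) - 7935 = \left(-1 + 2 \cdot 9\right) - 7935 = \left(-1 + 18\right) - 7935 = 17 - 7935 = -7918$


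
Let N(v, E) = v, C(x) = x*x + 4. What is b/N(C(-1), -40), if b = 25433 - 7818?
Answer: 3523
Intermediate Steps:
C(x) = 4 + x**2 (C(x) = x**2 + 4 = 4 + x**2)
b = 17615
b/N(C(-1), -40) = 17615/(4 + (-1)**2) = 17615/(4 + 1) = 17615/5 = 17615*(1/5) = 3523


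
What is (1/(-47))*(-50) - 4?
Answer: -138/47 ≈ -2.9362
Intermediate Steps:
(1/(-47))*(-50) - 4 = (1*(-1/47))*(-50) - 4 = -1/47*(-50) - 4 = 50/47 - 4 = -138/47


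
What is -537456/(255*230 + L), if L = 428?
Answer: -268728/29539 ≈ -9.0974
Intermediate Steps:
-537456/(255*230 + L) = -537456/(255*230 + 428) = -537456/(58650 + 428) = -537456/59078 = -537456*1/59078 = -268728/29539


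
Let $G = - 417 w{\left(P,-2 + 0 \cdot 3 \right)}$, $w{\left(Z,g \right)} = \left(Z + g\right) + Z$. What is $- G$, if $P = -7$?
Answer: $-6672$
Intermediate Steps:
$w{\left(Z,g \right)} = g + 2 Z$
$G = 6672$ ($G = - 417 \left(\left(-2 + 0 \cdot 3\right) + 2 \left(-7\right)\right) = - 417 \left(\left(-2 + 0\right) - 14\right) = - 417 \left(-2 - 14\right) = \left(-417\right) \left(-16\right) = 6672$)
$- G = \left(-1\right) 6672 = -6672$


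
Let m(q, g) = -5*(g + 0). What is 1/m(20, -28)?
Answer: 1/140 ≈ 0.0071429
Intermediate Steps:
m(q, g) = -5*g
1/m(20, -28) = 1/(-5*(-28)) = 1/140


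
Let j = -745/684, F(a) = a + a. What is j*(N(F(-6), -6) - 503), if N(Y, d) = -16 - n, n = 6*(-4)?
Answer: 40975/76 ≈ 539.14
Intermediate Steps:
F(a) = 2*a
n = -24
N(Y, d) = 8 (N(Y, d) = -16 - 1*(-24) = -16 + 24 = 8)
j = -745/684 (j = -745*1/684 = -745/684 ≈ -1.0892)
j*(N(F(-6), -6) - 503) = -745*(8 - 503)/684 = -745/684*(-495) = 40975/76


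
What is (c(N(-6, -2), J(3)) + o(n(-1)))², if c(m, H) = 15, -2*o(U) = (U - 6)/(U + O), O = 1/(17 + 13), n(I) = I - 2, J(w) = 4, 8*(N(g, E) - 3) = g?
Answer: 1440000/7921 ≈ 181.80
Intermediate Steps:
N(g, E) = 3 + g/8
n(I) = -2 + I
O = 1/30 ≈ 0.033333
o(U) = -(-6 + U)/(2*(1/30 + U)) (o(U) = -(U - 6)/(2*(U + 1/30)) = -(-6 + U)/(2*(1/30 + U)))
(c(N(-6, -2), J(3)) + o(n(-1)))² = (15 + 15*(6 - (-2 - 1))/(1 + 30*(-2 - 1)))² = (15 + 15*(6 - 1*(-3))/(1 + 30*(-3)))² = (15 + 15*(6 + 3)/(1 - 90))² = (15 + 15*9/(-89))² = (15 + 15*(-1/89)*9)² = (15 - 135/89)² = (1200/89)² = 1440000/7921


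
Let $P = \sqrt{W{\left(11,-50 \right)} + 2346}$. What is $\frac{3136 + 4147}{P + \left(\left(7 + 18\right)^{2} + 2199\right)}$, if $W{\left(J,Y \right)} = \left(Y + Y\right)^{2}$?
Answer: $\frac{10283596}{3981315} - \frac{7283 \sqrt{12346}}{7962630} \approx 2.4813$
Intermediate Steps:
$W{\left(J,Y \right)} = 4 Y^{2}$ ($W{\left(J,Y \right)} = \left(2 Y\right)^{2} = 4 Y^{2}$)
$P = \sqrt{12346}$ ($P = \sqrt{4 \left(-50\right)^{2} + 2346} = \sqrt{4 \cdot 2500 + 2346} = \sqrt{10000 + 2346} = \sqrt{12346} \approx 111.11$)
$\frac{3136 + 4147}{P + \left(\left(7 + 18\right)^{2} + 2199\right)} = \frac{3136 + 4147}{\sqrt{12346} + \left(\left(7 + 18\right)^{2} + 2199\right)} = \frac{7283}{\sqrt{12346} + \left(25^{2} + 2199\right)} = \frac{7283}{\sqrt{12346} + \left(625 + 2199\right)} = \frac{7283}{\sqrt{12346} + 2824} = \frac{7283}{2824 + \sqrt{12346}}$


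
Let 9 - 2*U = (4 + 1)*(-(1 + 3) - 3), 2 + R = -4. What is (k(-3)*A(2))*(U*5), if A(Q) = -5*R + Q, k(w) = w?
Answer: -10560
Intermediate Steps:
R = -6 (R = -2 - 4 = -6)
A(Q) = 30 + Q (A(Q) = -5*(-6) + Q = 30 + Q)
U = 22 (U = 9/2 - (4 + 1)*(-(1 + 3) - 3)/2 = 9/2 - 5*(-1*4 - 3)/2 = 9/2 - 5*(-4 - 3)/2 = 9/2 - 5*(-7)/2 = 9/2 - ½*(-35) = 9/2 + 35/2 = 22)
(k(-3)*A(2))*(U*5) = (-3*(30 + 2))*(22*5) = -3*32*110 = -96*110 = -10560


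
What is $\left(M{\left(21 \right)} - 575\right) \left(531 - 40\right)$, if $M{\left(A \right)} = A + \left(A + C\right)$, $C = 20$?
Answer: $-251883$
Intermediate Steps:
$M{\left(A \right)} = 20 + 2 A$ ($M{\left(A \right)} = A + \left(A + 20\right) = A + \left(20 + A\right) = 20 + 2 A$)
$\left(M{\left(21 \right)} - 575\right) \left(531 - 40\right) = \left(\left(20 + 2 \cdot 21\right) - 575\right) \left(531 - 40\right) = \left(\left(20 + 42\right) - 575\right) 491 = \left(62 - 575\right) 491 = \left(-513\right) 491 = -251883$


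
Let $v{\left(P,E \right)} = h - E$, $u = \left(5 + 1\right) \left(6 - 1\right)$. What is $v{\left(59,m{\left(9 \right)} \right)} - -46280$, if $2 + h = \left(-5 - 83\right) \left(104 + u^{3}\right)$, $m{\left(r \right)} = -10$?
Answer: $-2338864$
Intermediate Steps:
$u = 30$ ($u = 6 \cdot 5 = 30$)
$h = -2385154$ ($h = -2 + \left(-5 - 83\right) \left(104 + 30^{3}\right) = -2 - 88 \left(104 + 27000\right) = -2 - 2385152 = -2385154$)
$v{\left(P,E \right)} = -2385154 - E$
$v{\left(59,m{\left(9 \right)} \right)} - -46280 = \left(-2385154 - -10\right) - -46280 = \left(-2385154 + 10\right) + 46280 = -2385144 + 46280 = -2338864$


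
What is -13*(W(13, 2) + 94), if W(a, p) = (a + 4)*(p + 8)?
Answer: -3432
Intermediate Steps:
W(a, p) = (4 + a)*(8 + p)
-13*(W(13, 2) + 94) = -13*((32 + 4*2 + 8*13 + 13*2) + 94) = -13*((32 + 8 + 104 + 26) + 94) = -13*(170 + 94) = -13*264 = -3432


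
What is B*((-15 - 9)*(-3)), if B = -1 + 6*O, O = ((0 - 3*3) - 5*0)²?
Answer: 34920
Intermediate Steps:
O = 81 (O = ((0 - 9) + 0)² = (-9 + 0)² = (-9)² = 81)
B = 485 (B = -1 + 6*81 = -1 + 486 = 485)
B*((-15 - 9)*(-3)) = 485*((-15 - 9)*(-3)) = 485*(-24*(-3)) = 485*72 = 34920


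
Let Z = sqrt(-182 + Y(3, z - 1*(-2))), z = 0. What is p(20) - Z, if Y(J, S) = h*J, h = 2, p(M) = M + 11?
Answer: 31 - 4*I*sqrt(11) ≈ 31.0 - 13.266*I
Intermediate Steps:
p(M) = 11 + M
Y(J, S) = 2*J
Z = 4*I*sqrt(11) (Z = sqrt(-182 + 2*3) = sqrt(-182 + 6) = sqrt(-176) = 4*I*sqrt(11) ≈ 13.266*I)
p(20) - Z = (11 + 20) - 4*I*sqrt(11) = 31 - 4*I*sqrt(11)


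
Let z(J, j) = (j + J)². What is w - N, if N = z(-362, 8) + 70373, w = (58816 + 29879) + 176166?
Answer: 69172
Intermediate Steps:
z(J, j) = (J + j)²
w = 264861 (w = 88695 + 176166 = 264861)
N = 195689 (N = (-362 + 8)² + 70373 = (-354)² + 70373 = 125316 + 70373 = 195689)
w - N = 264861 - 1*195689 = 264861 - 195689 = 69172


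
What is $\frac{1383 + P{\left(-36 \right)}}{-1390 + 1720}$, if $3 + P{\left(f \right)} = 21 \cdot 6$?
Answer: $\frac{251}{55} \approx 4.5636$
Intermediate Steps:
$P{\left(f \right)} = 123$ ($P{\left(f \right)} = -3 + 21 \cdot 6 = -3 + 126 = 123$)
$\frac{1383 + P{\left(-36 \right)}}{-1390 + 1720} = \frac{1383 + 123}{-1390 + 1720} = \frac{1506}{330} = 1506 \cdot \frac{1}{330} = \frac{251}{55}$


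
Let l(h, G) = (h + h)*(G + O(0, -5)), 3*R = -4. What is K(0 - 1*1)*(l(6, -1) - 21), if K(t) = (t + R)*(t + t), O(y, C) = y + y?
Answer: -154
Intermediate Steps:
R = -4/3 (R = (⅓)*(-4) = -4/3 ≈ -1.3333)
O(y, C) = 2*y
l(h, G) = 2*G*h (l(h, G) = (h + h)*(G + 2*0) = (2*h)*(G + 0) = (2*h)*G = 2*G*h)
K(t) = 2*t*(-4/3 + t) (K(t) = (t - 4/3)*(t + t) = (-4/3 + t)*(2*t) = 2*t*(-4/3 + t))
K(0 - 1*1)*(l(6, -1) - 21) = (2*(0 - 1*1)*(-4 + 3*(0 - 1*1))/3)*(2*(-1)*6 - 21) = (2*(0 - 1)*(-4 + 3*(0 - 1))/3)*(-12 - 21) = ((⅔)*(-1)*(-4 + 3*(-1)))*(-33) = ((⅔)*(-1)*(-4 - 3))*(-33) = ((⅔)*(-1)*(-7))*(-33) = (14/3)*(-33) = -154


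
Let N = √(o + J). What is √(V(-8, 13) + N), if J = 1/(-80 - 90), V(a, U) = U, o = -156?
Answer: √(375700 + 170*I*√4508570)/170 ≈ 3.9388 + 1.5855*I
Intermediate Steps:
J = -1/170 (J = 1/(-170) = -1/170 ≈ -0.0058824)
N = I*√4508570/170 (N = √(-156 - 1/170) = √(-26521/170) = I*√4508570/170 ≈ 12.49*I)
√(V(-8, 13) + N) = √(13 + I*√4508570/170)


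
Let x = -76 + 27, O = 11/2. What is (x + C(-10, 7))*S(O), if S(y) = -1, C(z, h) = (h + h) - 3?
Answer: 38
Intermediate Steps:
C(z, h) = -3 + 2*h (C(z, h) = 2*h - 3 = -3 + 2*h)
O = 11/2 (O = 11*(½) = 11/2 ≈ 5.5000)
x = -49
(x + C(-10, 7))*S(O) = (-49 + (-3 + 2*7))*(-1) = (-49 + (-3 + 14))*(-1) = (-49 + 11)*(-1) = -38*(-1) = 38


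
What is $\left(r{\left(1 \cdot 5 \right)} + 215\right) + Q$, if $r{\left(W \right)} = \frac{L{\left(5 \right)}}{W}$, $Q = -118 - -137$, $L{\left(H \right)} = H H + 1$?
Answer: $\frac{1196}{5} \approx 239.2$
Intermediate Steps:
$L{\left(H \right)} = 1 + H^{2}$ ($L{\left(H \right)} = H^{2} + 1 = 1 + H^{2}$)
$Q = 19$ ($Q = -118 + 137 = 19$)
$r{\left(W \right)} = \frac{26}{W}$ ($r{\left(W \right)} = \frac{1 + 5^{2}}{W} = \frac{1 + 25}{W} = \frac{26}{W}$)
$\left(r{\left(1 \cdot 5 \right)} + 215\right) + Q = \left(\frac{26}{1 \cdot 5} + 215\right) + 19 = \left(\frac{26}{5} + 215\right) + 19 = \frac{1101}{5} + 19 = \frac{1196}{5}$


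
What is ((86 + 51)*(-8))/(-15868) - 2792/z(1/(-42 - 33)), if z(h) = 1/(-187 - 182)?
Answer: 4086994090/3967 ≈ 1.0302e+6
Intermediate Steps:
z(h) = -1/369 (z(h) = 1/(-369) = -1/369)
((86 + 51)*(-8))/(-15868) - 2792/z(1/(-42 - 33)) = ((86 + 51)*(-8))/(-15868) - 2792/(-1/369) = (137*(-8))*(-1/15868) - 2792*(-369) = -1096*(-1/15868) + 1030248 = 274/3967 + 1030248 = 4086994090/3967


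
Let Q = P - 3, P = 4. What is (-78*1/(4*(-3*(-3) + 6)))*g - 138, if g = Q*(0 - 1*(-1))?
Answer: -1393/10 ≈ -139.30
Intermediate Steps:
Q = 1 (Q = 4 - 3 = 1)
g = 1 (g = 1*(0 - 1*(-1)) = 1*(0 + 1) = 1*1 = 1)
(-78*1/(4*(-3*(-3) + 6)))*g - 138 = -78*1/(4*(-3*(-3) + 6))*1 - 138 = -78*1/(4*(9 + 6))*1 - 138 = -78/(4*15)*1 - 138 = -78/60*1 - 138 = -78*1/60*1 - 138 = -13/10*1 - 138 = -13/10 - 138 = -1393/10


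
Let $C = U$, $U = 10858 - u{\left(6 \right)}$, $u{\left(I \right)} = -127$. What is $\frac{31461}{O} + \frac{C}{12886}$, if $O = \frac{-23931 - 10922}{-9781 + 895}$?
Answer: $\frac{3602824539361}{449115758} \approx 8022.0$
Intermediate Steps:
$O = \frac{34853}{8886}$ ($O = - \frac{34853}{-8886} = \left(-34853\right) \left(- \frac{1}{8886}\right) = \frac{34853}{8886} \approx 3.9222$)
$U = 10985$ ($U = 10858 - -127 = 10858 + 127 = 10985$)
$C = 10985$
$\frac{31461}{O} + \frac{C}{12886} = \frac{31461}{\frac{34853}{8886}} + \frac{10985}{12886} = 31461 \cdot \frac{8886}{34853} + 10985 \cdot \frac{1}{12886} = \frac{279562446}{34853} + \frac{10985}{12886} = \frac{3602824539361}{449115758}$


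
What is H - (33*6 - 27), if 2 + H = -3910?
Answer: -4083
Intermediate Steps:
H = -3912 (H = -2 - 3910 = -3912)
H - (33*6 - 27) = -3912 - (33*6 - 27) = -3912 - (198 - 27) = -3912 - 1*171 = -3912 - 171 = -4083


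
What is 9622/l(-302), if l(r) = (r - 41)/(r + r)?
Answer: 5811688/343 ≈ 16944.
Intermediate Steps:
l(r) = (-41 + r)/(2*r) (l(r) = (-41 + r)/((2*r)) = (-41 + r)*(1/(2*r)) = (-41 + r)/(2*r))
9622/l(-302) = 9622/(((½)*(-41 - 302)/(-302))) = 9622/(((½)*(-1/302)*(-343))) = 9622/(343/604) = 9622*(604/343) = 5811688/343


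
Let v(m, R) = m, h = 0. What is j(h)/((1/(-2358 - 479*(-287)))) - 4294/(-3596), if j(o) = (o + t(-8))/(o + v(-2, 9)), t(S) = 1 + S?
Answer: 2561941157/899 ≈ 2.8498e+6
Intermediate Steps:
j(o) = (-7 + o)/(-2 + o) (j(o) = (o + (1 - 8))/(o - 2) = (o - 7)/(-2 + o) = (-7 + o)/(-2 + o))
j(h)/((1/(-2358 - 479*(-287)))) - 4294/(-3596) = ((-7 + 0)/(-2 + 0))/((1/(-2358 - 479*(-287)))) - 4294/(-3596) = (-7/(-2))/((-1/287/(-2837))) - 4294*(-1/3596) = (-½*(-7))/((-1/2837*(-1/287))) + 2147/1798 = 7/(2*(1/814219)) + 2147/1798 = (7/2)*814219 + 2147/1798 = 5699533/2 + 2147/1798 = 2561941157/899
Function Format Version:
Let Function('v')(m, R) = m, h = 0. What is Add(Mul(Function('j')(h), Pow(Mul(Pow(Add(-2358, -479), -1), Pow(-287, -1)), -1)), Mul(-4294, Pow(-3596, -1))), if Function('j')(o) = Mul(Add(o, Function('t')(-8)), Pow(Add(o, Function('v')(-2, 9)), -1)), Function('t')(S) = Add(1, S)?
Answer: Rational(2561941157, 899) ≈ 2.8498e+6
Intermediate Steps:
Function('j')(o) = Mul(Pow(Add(-2, o), -1), Add(-7, o)) (Function('j')(o) = Mul(Add(o, Add(1, -8)), Pow(Add(o, -2), -1)) = Mul(Add(o, -7), Pow(Add(-2, o), -1)) = Mul(Add(-7, o), Pow(Add(-2, o), -1)) = Mul(Pow(Add(-2, o), -1), Add(-7, o)))
Add(Mul(Function('j')(h), Pow(Mul(Pow(Add(-2358, -479), -1), Pow(-287, -1)), -1)), Mul(-4294, Pow(-3596, -1))) = Add(Mul(Mul(Pow(Add(-2, 0), -1), Add(-7, 0)), Pow(Mul(Pow(Add(-2358, -479), -1), Pow(-287, -1)), -1)), Mul(-4294, Pow(-3596, -1))) = Add(Mul(Mul(Pow(-2, -1), -7), Pow(Mul(Pow(-2837, -1), Rational(-1, 287)), -1)), Mul(-4294, Rational(-1, 3596))) = Add(Mul(Mul(Rational(-1, 2), -7), Pow(Mul(Rational(-1, 2837), Rational(-1, 287)), -1)), Rational(2147, 1798)) = Add(Mul(Rational(7, 2), Pow(Rational(1, 814219), -1)), Rational(2147, 1798)) = Add(Mul(Rational(7, 2), 814219), Rational(2147, 1798)) = Add(Rational(5699533, 2), Rational(2147, 1798)) = Rational(2561941157, 899)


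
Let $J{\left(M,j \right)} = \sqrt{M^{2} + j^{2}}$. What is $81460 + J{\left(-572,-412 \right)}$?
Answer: $81460 + 4 \sqrt{31058} \approx 82165.0$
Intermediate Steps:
$81460 + J{\left(-572,-412 \right)} = 81460 + \sqrt{\left(-572\right)^{2} + \left(-412\right)^{2}} = 81460 + \sqrt{327184 + 169744} = 81460 + \sqrt{496928} = 81460 + 4 \sqrt{31058}$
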